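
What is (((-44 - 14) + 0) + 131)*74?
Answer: 5402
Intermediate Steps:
(((-44 - 14) + 0) + 131)*74 = ((-58 + 0) + 131)*74 = (-58 + 131)*74 = 73*74 = 5402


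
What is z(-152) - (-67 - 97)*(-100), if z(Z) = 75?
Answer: -16325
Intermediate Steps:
z(-152) - (-67 - 97)*(-100) = 75 - (-67 - 97)*(-100) = 75 - (-164)*(-100) = 75 - 1*16400 = 75 - 16400 = -16325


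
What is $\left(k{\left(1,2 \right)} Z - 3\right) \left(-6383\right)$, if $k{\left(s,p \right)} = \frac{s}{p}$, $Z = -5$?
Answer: $\frac{70213}{2} \approx 35107.0$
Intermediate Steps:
$\left(k{\left(1,2 \right)} Z - 3\right) \left(-6383\right) = \left(1 \cdot \frac{1}{2} \left(-5\right) - 3\right) \left(-6383\right) = \left(\frac{1}{2} \left(-5\right) - 3\right) \left(-6383\right) = \left(- \frac{5}{2} - 3\right) \left(-6383\right) = \left(- \frac{11}{2}\right) \left(-6383\right) = \frac{70213}{2}$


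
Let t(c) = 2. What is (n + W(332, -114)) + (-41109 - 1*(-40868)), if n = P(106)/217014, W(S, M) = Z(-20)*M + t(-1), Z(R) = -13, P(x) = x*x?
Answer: 134879819/108507 ≈ 1243.1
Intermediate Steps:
P(x) = x**2
W(S, M) = 2 - 13*M (W(S, M) = -13*M + 2 = 2 - 13*M)
n = 5618/108507 (n = 106**2/217014 = 11236*(1/217014) = 5618/108507 ≈ 0.051775)
(n + W(332, -114)) + (-41109 - 1*(-40868)) = (5618/108507 + (2 - 13*(-114))) + (-41109 - 1*(-40868)) = (5618/108507 + (2 + 1482)) + (-41109 + 40868) = (5618/108507 + 1484) - 241 = 161030006/108507 - 241 = 134879819/108507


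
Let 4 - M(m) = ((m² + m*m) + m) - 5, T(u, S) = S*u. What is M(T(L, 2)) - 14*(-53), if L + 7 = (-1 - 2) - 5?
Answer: -1019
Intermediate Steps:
L = -15 (L = -7 + ((-1 - 2) - 5) = -7 + (-3 - 5) = -7 - 8 = -15)
M(m) = 9 - m - 2*m² (M(m) = 4 - (((m² + m*m) + m) - 5) = 4 - (((m² + m²) + m) - 5) = 4 - ((2*m² + m) - 5) = 4 - ((m + 2*m²) - 5) = 4 - (-5 + m + 2*m²) = 4 + (5 - m - 2*m²) = 9 - m - 2*m²)
M(T(L, 2)) - 14*(-53) = (9 - 2*(-15) - 2*(2*(-15))²) - 14*(-53) = (9 - 1*(-30) - 2*(-30)²) + 742 = (9 + 30 - 2*900) + 742 = (9 + 30 - 1800) + 742 = -1761 + 742 = -1019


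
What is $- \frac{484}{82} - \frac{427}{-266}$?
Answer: $- \frac{6695}{1558} \approx -4.2972$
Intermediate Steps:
$- \frac{484}{82} - \frac{427}{-266} = \left(-484\right) \frac{1}{82} - - \frac{61}{38} = - \frac{242}{41} + \frac{61}{38} = - \frac{6695}{1558}$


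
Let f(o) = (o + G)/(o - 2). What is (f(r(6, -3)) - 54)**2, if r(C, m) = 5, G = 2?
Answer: 24025/9 ≈ 2669.4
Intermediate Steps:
f(o) = (2 + o)/(-2 + o) (f(o) = (o + 2)/(o - 2) = (2 + o)/(-2 + o))
(f(r(6, -3)) - 54)**2 = ((2 + 5)/(-2 + 5) - 54)**2 = (7/3 - 54)**2 = (-155/3)**2 = 24025/9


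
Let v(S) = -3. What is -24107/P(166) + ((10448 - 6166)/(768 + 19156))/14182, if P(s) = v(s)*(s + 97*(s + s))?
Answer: 1703035502249/6859903033620 ≈ 0.24826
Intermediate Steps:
P(s) = -585*s (P(s) = -3*(s + 97*(s + s)) = -3*(s + 97*(2*s)) = -3*(s + 194*s) = -585*s)
-24107/P(166) + ((10448 - 6166)/(768 + 19156))/14182 = -24107/((-585*166)) + ((10448 - 6166)/(768 + 19156))/14182 = -24107/(-97110) + (4282/19924)*(1/14182) = -24107*(-1/97110) + (4282*(1/19924))*(1/14182) = 24107/97110 + (2141/9962)*(1/14182) = 24107/97110 + 2141/141281084 = 1703035502249/6859903033620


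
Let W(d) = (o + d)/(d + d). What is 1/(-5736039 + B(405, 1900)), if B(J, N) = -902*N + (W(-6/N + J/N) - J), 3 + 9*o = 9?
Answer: -126/938730481 ≈ -1.3422e-7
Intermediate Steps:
o = ⅔ (o = -⅓ + (⅑)*9 = -⅓ + 1 = ⅔ ≈ 0.66667)
W(d) = (⅔ + d)/(2*d) (W(d) = (⅔ + d)/(d + d) = (⅔ + d)/((2*d)) = (⅔ + d)*(1/(2*d)) = (⅔ + d)/(2*d))
B(J, N) = -J - 902*N + (2 - 18/N + 3*J/N)/(6*(-6/N + J/N)) (B(J, N) = -902*N + ((2 + 3*(-6/N + J/N))/(6*(-6/N + J/N)) - J) = -902*N + ((2 + (-18/N + 3*J/N))/(6*(-6/N + J/N)) - J) = -902*N + ((2 - 18/N + 3*J/N)/(6*(-6/N + J/N)) - J) = -902*N + (-J + (2 - 18/N + 3*J/N)/(6*(-6/N + J/N))) = -J - 902*N + (2 - 18/N + 3*J/N)/(6*(-6/N + J/N)))
1/(-5736039 + B(405, 1900)) = 1/(-5736039 + (-18 - 6*405² + 39*405 + 32474*1900 - 5412*405*1900)/(6*(-6 + 405))) = 1/(-5736039 + (⅙)*(-18 - 6*164025 + 15795 + 61700600 - 4164534000)/399) = 1/(-5736039 + (⅙)*(1/399)*(-18 - 984150 + 15795 + 61700600 - 4164534000)) = 1/(-5736039 + (⅙)*(1/399)*(-4103801773)) = 1/(-5736039 - 215989567/126) = 1/(-938730481/126) = -126/938730481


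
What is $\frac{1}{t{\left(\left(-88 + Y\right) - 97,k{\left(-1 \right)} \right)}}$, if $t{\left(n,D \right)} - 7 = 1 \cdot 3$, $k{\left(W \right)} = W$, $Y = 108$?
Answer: $\frac{1}{10} \approx 0.1$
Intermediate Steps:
$t{\left(n,D \right)} = 10$ ($t{\left(n,D \right)} = 7 + 1 \cdot 3 = 7 + 3 = 10$)
$\frac{1}{t{\left(\left(-88 + Y\right) - 97,k{\left(-1 \right)} \right)}} = \frac{1}{10}$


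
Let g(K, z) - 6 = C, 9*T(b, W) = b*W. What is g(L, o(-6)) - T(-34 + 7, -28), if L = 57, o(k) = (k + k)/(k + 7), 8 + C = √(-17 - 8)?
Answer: -86 + 5*I ≈ -86.0 + 5.0*I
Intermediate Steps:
T(b, W) = W*b/9 (T(b, W) = (b*W)/9 = (W*b)/9 = W*b/9)
C = -8 + 5*I (C = -8 + √(-17 - 8) = -8 + √(-25) = -8 + 5*I ≈ -8.0 + 5.0*I)
o(k) = 2*k/(7 + k) (o(k) = (2*k)/(7 + k) = 2*k/(7 + k))
g(K, z) = -2 + 5*I (g(K, z) = 6 + (-8 + 5*I) = -2 + 5*I)
g(L, o(-6)) - T(-34 + 7, -28) = (-2 + 5*I) - (-28)*(-34 + 7)/9 = (-2 + 5*I) - (-28)*(-27)/9 = (-2 + 5*I) - 1*84 = (-2 + 5*I) - 84 = -86 + 5*I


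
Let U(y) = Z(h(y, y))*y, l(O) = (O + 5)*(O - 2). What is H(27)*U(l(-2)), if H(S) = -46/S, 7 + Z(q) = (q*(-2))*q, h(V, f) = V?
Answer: -54280/9 ≈ -6031.1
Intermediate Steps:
Z(q) = -7 - 2*q² (Z(q) = -7 + (q*(-2))*q = -7 + (-2*q)*q = -7 - 2*q²)
l(O) = (-2 + O)*(5 + O) (l(O) = (5 + O)*(-2 + O) = (-2 + O)*(5 + O))
U(y) = y*(-7 - 2*y²) (U(y) = (-7 - 2*y²)*y = y*(-7 - 2*y²))
H(27)*U(l(-2)) = (-46/27)*(-(-10 + (-2)² + 3*(-2))*(7 + 2*(-10 + (-2)² + 3*(-2))²)) = (-46*1/27)*(-(-10 + 4 - 6)*(7 + 2*(-10 + 4 - 6)²)) = -(-46)*(-12)*(7 + 2*(-12)²)/27 = -(-46)*(-12)*(7 + 2*144)/27 = -(-46)*(-12)*(7 + 288)/27 = -(-46)*(-12)*295/27 = -46/27*3540 = -54280/9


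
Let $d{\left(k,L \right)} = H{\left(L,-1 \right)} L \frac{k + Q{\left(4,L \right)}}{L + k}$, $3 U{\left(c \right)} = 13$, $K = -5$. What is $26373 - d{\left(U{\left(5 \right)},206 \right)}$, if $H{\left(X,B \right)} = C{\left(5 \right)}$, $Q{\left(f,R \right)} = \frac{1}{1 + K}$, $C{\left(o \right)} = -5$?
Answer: $\frac{33307961}{1262} \approx 26393.0$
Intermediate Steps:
$U{\left(c \right)} = \frac{13}{3}$ ($U{\left(c \right)} = \frac{1}{3} \cdot 13 = \frac{13}{3}$)
$Q{\left(f,R \right)} = - \frac{1}{4}$ ($Q{\left(f,R \right)} = \frac{1}{1 - 5} = \frac{1}{-4} = - \frac{1}{4}$)
$H{\left(X,B \right)} = -5$
$d{\left(k,L \right)} = - \frac{5 L \left(- \frac{1}{4} + k\right)}{L + k}$ ($d{\left(k,L \right)} = - 5 L \frac{k - \frac{1}{4}}{L + k} = - 5 L \frac{- \frac{1}{4} + k}{L + k} = - \frac{5 L \left(- \frac{1}{4} + k\right)}{L + k}$)
$26373 - d{\left(U{\left(5 \right)},206 \right)} = 26373 - \frac{5}{4} \cdot 206 \frac{1}{206 + \frac{13}{3}} \left(1 - \frac{52}{3}\right) = 26373 - \frac{5}{4} \cdot 206 \frac{1}{\frac{631}{3}} \left(1 - \frac{52}{3}\right) = 26373 - \frac{5}{4} \cdot 206 \cdot \frac{3}{631} \left(- \frac{49}{3}\right) = 26373 - - \frac{25235}{1262} = 26373 + \frac{25235}{1262} = \frac{33307961}{1262}$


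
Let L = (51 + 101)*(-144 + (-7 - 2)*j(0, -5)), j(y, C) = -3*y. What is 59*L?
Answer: -1291392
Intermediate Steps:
L = -21888 (L = (51 + 101)*(-144 + (-7 - 2)*(-3*0)) = 152*(-144 - 9*0) = 152*(-144 + 0) = 152*(-144) = -21888)
59*L = 59*(-21888) = -1291392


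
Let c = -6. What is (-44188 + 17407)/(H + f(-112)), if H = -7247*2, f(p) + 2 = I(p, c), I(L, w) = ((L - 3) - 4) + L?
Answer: 8927/4909 ≈ 1.8185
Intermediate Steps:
I(L, w) = -7 + 2*L (I(L, w) = ((-3 + L) - 4) + L = (-7 + L) + L = -7 + 2*L)
f(p) = -9 + 2*p (f(p) = -2 + (-7 + 2*p) = -9 + 2*p)
H = -14494
(-44188 + 17407)/(H + f(-112)) = (-44188 + 17407)/(-14494 + (-9 + 2*(-112))) = -26781/(-14494 + (-9 - 224)) = -26781/(-14494 - 233) = -26781/(-14727) = -26781*(-1/14727) = 8927/4909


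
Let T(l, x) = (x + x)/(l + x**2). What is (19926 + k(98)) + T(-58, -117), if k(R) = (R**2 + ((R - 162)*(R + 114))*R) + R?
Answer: -17720790950/13631 ≈ -1.3000e+6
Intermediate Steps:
T(l, x) = 2*x/(l + x**2) (T(l, x) = (2*x)/(l + x**2) = 2*x/(l + x**2))
k(R) = R + R**2 + R*(-162 + R)*(114 + R) (k(R) = (R**2 + ((-162 + R)*(114 + R))*R) + R = (R**2 + R*(-162 + R)*(114 + R)) + R = R + R**2 + R*(-162 + R)*(114 + R))
(19926 + k(98)) + T(-58, -117) = (19926 + 98*(-18467 + 98**2 - 47*98)) + 2*(-117)/(-58 + (-117)**2) = (19926 + 98*(-18467 + 9604 - 4606)) + 2*(-117)/(-58 + 13689) = (19926 + 98*(-13469)) + 2*(-117)/13631 = (19926 - 1319962) + 2*(-117)*(1/13631) = -1300036 - 234/13631 = -17720790950/13631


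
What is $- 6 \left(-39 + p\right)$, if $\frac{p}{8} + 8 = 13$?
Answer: $-6$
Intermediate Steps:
$p = 40$ ($p = -64 + 8 \cdot 13 = -64 + 104 = 40$)
$- 6 \left(-39 + p\right) = - 6 \left(-39 + 40\right) = \left(-6\right) 1 = -6$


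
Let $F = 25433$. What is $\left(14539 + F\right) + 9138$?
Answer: $49110$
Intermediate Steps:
$\left(14539 + F\right) + 9138 = \left(14539 + 25433\right) + 9138 = 39972 + 9138 = 49110$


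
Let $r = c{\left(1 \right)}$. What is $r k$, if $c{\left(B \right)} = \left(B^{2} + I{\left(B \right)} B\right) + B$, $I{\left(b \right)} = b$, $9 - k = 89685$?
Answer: $-269028$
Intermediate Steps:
$k = -89676$ ($k = 9 - 89685 = -89676$)
$c{\left(B \right)} = B + 2 B^{2}$ ($c{\left(B \right)} = \left(B^{2} + B B\right) + B = \left(B^{2} + B^{2}\right) + B = 2 B^{2} + B = B + 2 B^{2}$)
$r = 3$ ($r = 1 \left(1 + 2 \cdot 1\right) = 1 \left(1 + 2\right) = 1 \cdot 3 = 3$)
$r k = 3 \left(-89676\right) = -269028$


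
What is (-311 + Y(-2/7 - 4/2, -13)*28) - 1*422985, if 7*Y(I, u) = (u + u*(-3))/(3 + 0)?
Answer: -1269784/3 ≈ -4.2326e+5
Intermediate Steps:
Y(I, u) = -2*u/21 (Y(I, u) = ((u + u*(-3))/(3 + 0))/7 = ((u - 3*u)/3)/7 = (-2*u*(1/3))/7 = (-2*u/3)/7 = -2*u/21)
(-311 + Y(-2/7 - 4/2, -13)*28) - 1*422985 = (-311 - 2/21*(-13)*28) - 1*422985 = (-311 + (26/21)*28) - 422985 = (-311 + 104/3) - 422985 = -829/3 - 422985 = -1269784/3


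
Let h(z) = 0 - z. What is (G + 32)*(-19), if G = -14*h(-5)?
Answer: 722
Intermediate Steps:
h(z) = -z
G = -70 (G = -(-14)*(-5) = -14*5 = -70)
(G + 32)*(-19) = (-70 + 32)*(-19) = -38*(-19) = 722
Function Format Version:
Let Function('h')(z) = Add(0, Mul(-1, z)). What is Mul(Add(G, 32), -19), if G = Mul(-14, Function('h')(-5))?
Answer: 722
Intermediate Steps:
Function('h')(z) = Mul(-1, z)
G = -70 (G = Mul(-14, Mul(-1, -5)) = Mul(-14, 5) = -70)
Mul(Add(G, 32), -19) = Mul(Add(-70, 32), -19) = Mul(-38, -19) = 722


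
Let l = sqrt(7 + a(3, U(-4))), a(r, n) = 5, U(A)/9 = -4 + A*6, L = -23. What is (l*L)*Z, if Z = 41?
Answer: -1886*sqrt(3) ≈ -3266.6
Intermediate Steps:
U(A) = -36 + 54*A (U(A) = 9*(-4 + A*6) = 9*(-4 + 6*A) = -36 + 54*A)
l = 2*sqrt(3) (l = sqrt(7 + 5) = sqrt(12) = 2*sqrt(3) ≈ 3.4641)
(l*L)*Z = ((2*sqrt(3))*(-23))*41 = -46*sqrt(3)*41 = -1886*sqrt(3)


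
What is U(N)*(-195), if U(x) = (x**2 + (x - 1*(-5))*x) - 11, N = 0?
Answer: 2145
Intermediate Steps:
U(x) = -11 + x**2 + x*(5 + x) (U(x) = (x**2 + (x + 5)*x) - 11 = (x**2 + (5 + x)*x) - 11 = (x**2 + x*(5 + x)) - 11 = -11 + x**2 + x*(5 + x))
U(N)*(-195) = (-11 + 2*0**2 + 5*0)*(-195) = (-11 + 2*0 + 0)*(-195) = (-11 + 0 + 0)*(-195) = -11*(-195) = 2145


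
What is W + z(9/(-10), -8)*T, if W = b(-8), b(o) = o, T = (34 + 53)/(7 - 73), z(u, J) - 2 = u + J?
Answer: 241/220 ≈ 1.0955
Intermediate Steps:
z(u, J) = 2 + J + u (z(u, J) = 2 + (u + J) = 2 + (J + u) = 2 + J + u)
T = -29/22 (T = 87/(-66) = 87*(-1/66) = -29/22 ≈ -1.3182)
W = -8
W + z(9/(-10), -8)*T = -8 + (2 - 8 + 9/(-10))*(-29/22) = -8 + (2 - 8 + 9*(-⅒))*(-29/22) = -8 + (2 - 8 - 9/10)*(-29/22) = -8 - 69/10*(-29/22) = -8 + 2001/220 = 241/220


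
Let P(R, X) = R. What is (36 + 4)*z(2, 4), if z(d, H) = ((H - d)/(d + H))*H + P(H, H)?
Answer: 640/3 ≈ 213.33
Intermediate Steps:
z(d, H) = H + H*(H - d)/(H + d) (z(d, H) = ((H - d)/(d + H))*H + H = ((H - d)/(H + d))*H + H = H*(H - d)/(H + d) + H = H + H*(H - d)/(H + d))
(36 + 4)*z(2, 4) = (36 + 4)*(2*4²/(4 + 2)) = 40*(2*16/6) = 40*(2*16*(⅙)) = 40*(16/3) = 640/3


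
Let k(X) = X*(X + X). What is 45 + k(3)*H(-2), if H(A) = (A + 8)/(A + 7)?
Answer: 333/5 ≈ 66.600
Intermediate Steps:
k(X) = 2*X² (k(X) = X*(2*X) = 2*X²)
H(A) = (8 + A)/(7 + A)
45 + k(3)*H(-2) = 45 + (2*3²)*((8 - 2)/(7 - 2)) = 45 + (2*9)*(6/5) = 45 + 18*((⅕)*6) = 45 + 18*(6/5) = 45 + 108/5 = 333/5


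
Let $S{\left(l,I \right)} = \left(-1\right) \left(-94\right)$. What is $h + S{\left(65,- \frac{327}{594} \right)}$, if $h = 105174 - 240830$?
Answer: $-135562$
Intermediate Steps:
$h = -135656$
$S{\left(l,I \right)} = 94$
$h + S{\left(65,- \frac{327}{594} \right)} = -135656 + 94 = -135562$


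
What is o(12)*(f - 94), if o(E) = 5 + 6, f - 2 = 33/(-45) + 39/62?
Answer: -942227/930 ≈ -1013.1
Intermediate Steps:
f = 1763/930 (f = 2 + (33/(-45) + 39/62) = 2 + (33*(-1/45) + 39*(1/62)) = 2 + (-11/15 + 39/62) = 2 - 97/930 = 1763/930 ≈ 1.8957)
o(E) = 11
o(12)*(f - 94) = 11*(1763/930 - 94) = 11*(-85657/930) = -942227/930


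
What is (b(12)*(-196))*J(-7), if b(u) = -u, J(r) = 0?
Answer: 0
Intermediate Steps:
(b(12)*(-196))*J(-7) = (-1*12*(-196))*0 = -12*(-196)*0 = 2352*0 = 0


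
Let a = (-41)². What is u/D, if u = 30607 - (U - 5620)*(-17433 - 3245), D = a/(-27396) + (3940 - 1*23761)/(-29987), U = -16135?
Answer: -369537270074038116/492607969 ≈ -7.5016e+8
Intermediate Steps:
a = 1681
D = 492607969/821523852 (D = 1681/(-27396) + (3940 - 1*23761)/(-29987) = 1681*(-1/27396) + (3940 - 23761)*(-1/29987) = -1681/27396 - 19821*(-1/29987) = -1681/27396 + 19821/29987 = 492607969/821523852 ≈ 0.59963)
u = -449819283 (u = 30607 - (-16135 - 5620)*(-17433 - 3245) = 30607 - (-21755)*(-20678) = 30607 - 1*449849890 = 30607 - 449849890 = -449819283)
u/D = -449819283/492607969/821523852 = -449819283*821523852/492607969 = -369537270074038116/492607969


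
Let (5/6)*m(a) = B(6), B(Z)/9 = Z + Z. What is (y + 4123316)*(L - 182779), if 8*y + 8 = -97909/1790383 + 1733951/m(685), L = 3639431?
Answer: 4726407820602488109217/331476624 ≈ 1.4259e+13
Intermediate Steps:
B(Z) = 18*Z (B(Z) = 9*(Z + Z) = 9*(2*Z) = 18*Z)
m(a) = 648/5 (m(a) = 6*(18*6)/5 = (6/5)*108 = 648/5)
y = 2216119596523/1325906496 (y = -1 + (-97909/1790383 + 1733951/(648/5))/8 = -1 + (-97909*1/1790383 + 1733951*(5/648))/8 = -1 + (-13987/255769 + 8669755/648)/8 = -1 + (⅛)*(2217445503019/165738312) = -1 + 2217445503019/1325906496 = 2216119596523/1325906496 ≈ 1671.4)
(y + 4123316)*(L - 182779) = (2216119596523/1325906496 + 4123316)*(3639431 - 182779) = (5469347589057259/1325906496)*3456652 = 4726407820602488109217/331476624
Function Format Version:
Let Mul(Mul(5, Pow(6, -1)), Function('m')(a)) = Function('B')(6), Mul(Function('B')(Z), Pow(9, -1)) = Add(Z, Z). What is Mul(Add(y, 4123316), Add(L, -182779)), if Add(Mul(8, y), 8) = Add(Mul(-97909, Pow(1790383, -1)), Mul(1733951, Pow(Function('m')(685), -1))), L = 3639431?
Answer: Rational(4726407820602488109217, 331476624) ≈ 1.4259e+13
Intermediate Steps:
Function('B')(Z) = Mul(18, Z) (Function('B')(Z) = Mul(9, Add(Z, Z)) = Mul(9, Mul(2, Z)) = Mul(18, Z))
Function('m')(a) = Rational(648, 5) (Function('m')(a) = Mul(Rational(6, 5), Mul(18, 6)) = Mul(Rational(6, 5), 108) = Rational(648, 5))
y = Rational(2216119596523, 1325906496) (y = Add(-1, Mul(Rational(1, 8), Add(Mul(-97909, Pow(1790383, -1)), Mul(1733951, Pow(Rational(648, 5), -1))))) = Add(-1, Mul(Rational(1, 8), Add(Mul(-97909, Rational(1, 1790383)), Mul(1733951, Rational(5, 648))))) = Add(-1, Mul(Rational(1, 8), Add(Rational(-13987, 255769), Rational(8669755, 648)))) = Add(-1, Mul(Rational(1, 8), Rational(2217445503019, 165738312))) = Add(-1, Rational(2217445503019, 1325906496)) = Rational(2216119596523, 1325906496) ≈ 1671.4)
Mul(Add(y, 4123316), Add(L, -182779)) = Mul(Add(Rational(2216119596523, 1325906496), 4123316), Add(3639431, -182779)) = Mul(Rational(5469347589057259, 1325906496), 3456652) = Rational(4726407820602488109217, 331476624)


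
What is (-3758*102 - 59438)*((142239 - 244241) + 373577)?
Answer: -120240917550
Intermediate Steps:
(-3758*102 - 59438)*((142239 - 244241) + 373577) = (-383316 - 59438)*(-102002 + 373577) = -442754*271575 = -120240917550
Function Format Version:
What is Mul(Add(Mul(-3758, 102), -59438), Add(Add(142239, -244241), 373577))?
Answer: -120240917550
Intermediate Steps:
Mul(Add(Mul(-3758, 102), -59438), Add(Add(142239, -244241), 373577)) = Mul(Add(-383316, -59438), Add(-102002, 373577)) = Mul(-442754, 271575) = -120240917550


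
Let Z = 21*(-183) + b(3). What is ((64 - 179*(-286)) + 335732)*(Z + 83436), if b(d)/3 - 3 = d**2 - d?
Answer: 30812143800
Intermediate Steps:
b(d) = 9 - 3*d + 3*d**2 (b(d) = 9 + 3*(d**2 - d) = 9 + (-3*d + 3*d**2) = 9 - 3*d + 3*d**2)
Z = -3816 (Z = 21*(-183) + (9 - 3*3 + 3*3**2) = -3843 + (9 - 9 + 3*9) = -3843 + (9 - 9 + 27) = -3843 + 27 = -3816)
((64 - 179*(-286)) + 335732)*(Z + 83436) = ((64 - 179*(-286)) + 335732)*(-3816 + 83436) = ((64 + 51194) + 335732)*79620 = (51258 + 335732)*79620 = 386990*79620 = 30812143800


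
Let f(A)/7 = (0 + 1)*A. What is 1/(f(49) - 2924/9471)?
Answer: 9471/3245629 ≈ 0.0029181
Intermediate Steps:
f(A) = 7*A (f(A) = 7*((0 + 1)*A) = 7*(1*A) = 7*A)
1/(f(49) - 2924/9471) = 1/(7*49 - 2924/9471) = 1/(343 - 2924*1/9471) = 1/(343 - 2924/9471) = 1/(3245629/9471) = 9471/3245629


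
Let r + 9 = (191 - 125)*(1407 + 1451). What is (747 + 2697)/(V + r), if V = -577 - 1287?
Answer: 84/4555 ≈ 0.018441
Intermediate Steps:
V = -1864
r = 188619 (r = -9 + (191 - 125)*(1407 + 1451) = -9 + 66*2858 = -9 + 188628 = 188619)
(747 + 2697)/(V + r) = (747 + 2697)/(-1864 + 188619) = 3444/186755 = 3444*(1/186755) = 84/4555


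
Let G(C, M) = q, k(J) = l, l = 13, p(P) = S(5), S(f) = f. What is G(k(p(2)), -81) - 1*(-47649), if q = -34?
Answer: 47615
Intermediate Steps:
p(P) = 5
k(J) = 13
G(C, M) = -34
G(k(p(2)), -81) - 1*(-47649) = -34 - 1*(-47649) = -34 + 47649 = 47615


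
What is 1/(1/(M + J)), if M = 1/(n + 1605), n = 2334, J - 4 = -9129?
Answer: -35943374/3939 ≈ -9125.0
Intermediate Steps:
J = -9125 (J = 4 - 9129 = -9125)
M = 1/3939 (M = 1/(2334 + 1605) = 1/3939 ≈ 0.00025387)
1/(1/(M + J)) = 1/(1/(1/3939 - 9125)) = 1/(1/(-35943374/3939)) = 1/(-3939/35943374) = -35943374/3939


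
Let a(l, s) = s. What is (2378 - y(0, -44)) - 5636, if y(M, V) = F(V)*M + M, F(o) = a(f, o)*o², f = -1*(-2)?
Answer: -3258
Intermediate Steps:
f = 2
F(o) = o³ (F(o) = o*o² = o³)
y(M, V) = M + M*V³ (y(M, V) = V³*M + M = M*V³ + M = M + M*V³)
(2378 - y(0, -44)) - 5636 = (2378 - 0*(1 + (-44)³)) - 5636 = (2378 - 0*(1 - 85184)) - 5636 = (2378 - 0*(-85183)) - 5636 = (2378 - 1*0) - 5636 = (2378 + 0) - 5636 = 2378 - 5636 = -3258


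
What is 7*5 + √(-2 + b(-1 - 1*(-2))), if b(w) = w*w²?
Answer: 35 + I ≈ 35.0 + 1.0*I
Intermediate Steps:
b(w) = w³
7*5 + √(-2 + b(-1 - 1*(-2))) = 7*5 + √(-2 + (-1 - 1*(-2))³) = 35 + √(-2 + (-1 + 2)³) = 35 + √(-2 + 1³) = 35 + √(-2 + 1) = 35 + √(-1) = 35 + I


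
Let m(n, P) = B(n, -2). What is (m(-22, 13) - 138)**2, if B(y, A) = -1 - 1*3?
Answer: 20164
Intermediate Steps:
B(y, A) = -4 (B(y, A) = -1 - 3 = -4)
m(n, P) = -4
(m(-22, 13) - 138)**2 = (-4 - 138)**2 = (-142)**2 = 20164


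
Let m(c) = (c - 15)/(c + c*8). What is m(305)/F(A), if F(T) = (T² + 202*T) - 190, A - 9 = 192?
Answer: 58/44366337 ≈ 1.3073e-6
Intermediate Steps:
m(c) = (-15 + c)/(9*c) (m(c) = (-15 + c)/(c + 8*c) = (-15 + c)/((9*c)) = (-15 + c)*(1/(9*c)) = (-15 + c)/(9*c))
A = 201 (A = 9 + 192 = 201)
F(T) = -190 + T² + 202*T
m(305)/F(A) = ((⅑)*(-15 + 305)/305)/(-190 + 201² + 202*201) = ((⅑)*(1/305)*290)/(-190 + 40401 + 40602) = (58/549)/80813 = (58/549)*(1/80813) = 58/44366337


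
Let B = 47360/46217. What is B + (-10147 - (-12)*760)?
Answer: -47417499/46217 ≈ -1026.0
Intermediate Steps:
B = 47360/46217 (B = 47360*(1/46217) = 47360/46217 ≈ 1.0247)
B + (-10147 - (-12)*760) = 47360/46217 + (-10147 - (-12)*760) = 47360/46217 + (-10147 - 1*(-9120)) = 47360/46217 + (-10147 + 9120) = 47360/46217 - 1027 = -47417499/46217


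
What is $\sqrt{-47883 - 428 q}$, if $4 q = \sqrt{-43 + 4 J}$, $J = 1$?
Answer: $\sqrt{-47883 - 107 i \sqrt{39}} \approx 1.527 - 218.83 i$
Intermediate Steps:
$q = \frac{i \sqrt{39}}{4}$ ($q = \frac{\sqrt{-43 + 4 \cdot 1}}{4} = \frac{\sqrt{-43 + 4}}{4} = \frac{\sqrt{-39}}{4} = \frac{i \sqrt{39}}{4} \approx 1.5612 i$)
$\sqrt{-47883 - 428 q} = \sqrt{-47883 - 428 \frac{i \sqrt{39}}{4}} = \sqrt{-47883 - 107 i \sqrt{39}}$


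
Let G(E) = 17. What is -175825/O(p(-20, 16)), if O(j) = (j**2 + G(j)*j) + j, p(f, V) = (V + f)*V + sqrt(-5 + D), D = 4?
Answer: -517452975/8673349 - 19340750*I/8673349 ≈ -59.66 - 2.2299*I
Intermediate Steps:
p(f, V) = I + V*(V + f) (p(f, V) = (V + f)*V + sqrt(-5 + 4) = V*(V + f) + sqrt(-1) = V*(V + f) + I = I + V*(V + f))
O(j) = j**2 + 18*j (O(j) = (j**2 + 17*j) + j = j**2 + 18*j)
-175825/O(p(-20, 16)) = -175825*1/((18 + (I + 16**2 + 16*(-20)))*(I + 16**2 + 16*(-20))) = -175825*1/((18 + (I + 256 - 320))*(I + 256 - 320)) = -175825*(-64 - I)/(4097*(18 + (-64 + I))) = -175825*(-64 - I)*(-46 - I)/8673349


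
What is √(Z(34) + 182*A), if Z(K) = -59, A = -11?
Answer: 3*I*√229 ≈ 45.398*I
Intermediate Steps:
√(Z(34) + 182*A) = √(-59 + 182*(-11)) = √(-59 - 2002) = √(-2061) = 3*I*√229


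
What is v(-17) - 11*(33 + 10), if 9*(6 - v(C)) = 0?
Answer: -467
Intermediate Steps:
v(C) = 6 (v(C) = 6 - ⅑*0 = 6 + 0 = 6)
v(-17) - 11*(33 + 10) = 6 - 11*(33 + 10) = 6 - 11*43 = 6 - 473 = -467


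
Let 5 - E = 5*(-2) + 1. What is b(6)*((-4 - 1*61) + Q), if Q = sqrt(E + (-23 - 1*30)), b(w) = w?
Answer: -390 + 6*I*sqrt(39) ≈ -390.0 + 37.47*I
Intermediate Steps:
E = 14 (E = 5 - (5*(-2) + 1) = 5 - (-10 + 1) = 5 - 1*(-9) = 5 + 9 = 14)
Q = I*sqrt(39) (Q = sqrt(14 + (-23 - 1*30)) = sqrt(14 + (-23 - 30)) = sqrt(14 - 53) = sqrt(-39) = I*sqrt(39) ≈ 6.245*I)
b(6)*((-4 - 1*61) + Q) = 6*((-4 - 1*61) + I*sqrt(39)) = 6*((-4 - 61) + I*sqrt(39)) = 6*(-65 + I*sqrt(39)) = -390 + 6*I*sqrt(39)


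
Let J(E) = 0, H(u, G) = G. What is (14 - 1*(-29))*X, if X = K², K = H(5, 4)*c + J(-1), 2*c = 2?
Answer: 688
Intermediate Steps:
c = 1 (c = (½)*2 = 1)
K = 4 (K = 4*1 + 0 = 4 + 0 = 4)
X = 16 (X = 4² = 16)
(14 - 1*(-29))*X = (14 - 1*(-29))*16 = (14 + 29)*16 = 43*16 = 688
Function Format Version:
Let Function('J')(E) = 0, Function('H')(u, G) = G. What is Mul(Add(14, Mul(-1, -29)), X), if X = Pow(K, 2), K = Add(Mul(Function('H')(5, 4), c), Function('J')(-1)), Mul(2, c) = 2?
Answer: 688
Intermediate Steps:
c = 1 (c = Mul(Rational(1, 2), 2) = 1)
K = 4 (K = Add(Mul(4, 1), 0) = Add(4, 0) = 4)
X = 16 (X = Pow(4, 2) = 16)
Mul(Add(14, Mul(-1, -29)), X) = Mul(Add(14, Mul(-1, -29)), 16) = Mul(Add(14, 29), 16) = Mul(43, 16) = 688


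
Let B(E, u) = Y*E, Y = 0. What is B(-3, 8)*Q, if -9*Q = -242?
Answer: 0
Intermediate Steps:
B(E, u) = 0 (B(E, u) = 0*E = 0)
Q = 242/9 (Q = -⅑*(-242) = 242/9 ≈ 26.889)
B(-3, 8)*Q = 0*(242/9) = 0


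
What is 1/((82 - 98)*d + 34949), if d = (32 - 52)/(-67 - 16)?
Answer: 83/2900447 ≈ 2.8616e-5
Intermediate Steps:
d = 20/83 (d = -20/(-83) = -20*(-1/83) = 20/83 ≈ 0.24096)
1/((82 - 98)*d + 34949) = 1/((82 - 98)*(20/83) + 34949) = 1/(-16*20/83 + 34949) = 1/(-320/83 + 34949) = 1/(2900447/83) = 83/2900447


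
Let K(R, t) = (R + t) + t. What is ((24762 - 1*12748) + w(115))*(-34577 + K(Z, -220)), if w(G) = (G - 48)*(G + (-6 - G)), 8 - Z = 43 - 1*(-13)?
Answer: -407174780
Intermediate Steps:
Z = -48 (Z = 8 - (43 - 1*(-13)) = 8 - (43 + 13) = 8 - 1*56 = 8 - 56 = -48)
K(R, t) = R + 2*t
w(G) = 288 - 6*G (w(G) = (-48 + G)*(-6) = 288 - 6*G)
((24762 - 1*12748) + w(115))*(-34577 + K(Z, -220)) = ((24762 - 1*12748) + (288 - 6*115))*(-34577 + (-48 + 2*(-220))) = ((24762 - 12748) + (288 - 690))*(-34577 + (-48 - 440)) = (12014 - 402)*(-34577 - 488) = 11612*(-35065) = -407174780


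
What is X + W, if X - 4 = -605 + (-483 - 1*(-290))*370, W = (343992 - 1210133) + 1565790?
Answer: 627638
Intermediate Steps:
W = 699649 (W = -866141 + 1565790 = 699649)
X = -72011 (X = 4 + (-605 + (-483 - 1*(-290))*370) = 4 + (-605 + (-483 + 290)*370) = 4 + (-605 - 193*370) = 4 + (-605 - 71410) = 4 - 72015 = -72011)
X + W = -72011 + 699649 = 627638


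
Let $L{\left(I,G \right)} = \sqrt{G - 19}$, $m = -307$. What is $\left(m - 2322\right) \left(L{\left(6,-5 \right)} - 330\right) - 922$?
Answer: $866648 - 5258 i \sqrt{6} \approx 8.6665 \cdot 10^{5} - 12879.0 i$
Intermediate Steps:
$L{\left(I,G \right)} = \sqrt{-19 + G}$
$\left(m - 2322\right) \left(L{\left(6,-5 \right)} - 330\right) - 922 = \left(-307 - 2322\right) \left(\sqrt{-19 - 5} - 330\right) - 922 = - 2629 \left(\sqrt{-24} - 330\right) - 922 = - 2629 \left(2 i \sqrt{6} - 330\right) - 922 = - 2629 \left(-330 + 2 i \sqrt{6}\right) - 922 = \left(867570 - 5258 i \sqrt{6}\right) - 922 = 866648 - 5258 i \sqrt{6}$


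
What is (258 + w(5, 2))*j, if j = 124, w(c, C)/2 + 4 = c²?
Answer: 37200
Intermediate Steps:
w(c, C) = -8 + 2*c²
(258 + w(5, 2))*j = (258 + (-8 + 2*5²))*124 = (258 + (-8 + 2*25))*124 = (258 + (-8 + 50))*124 = (258 + 42)*124 = 300*124 = 37200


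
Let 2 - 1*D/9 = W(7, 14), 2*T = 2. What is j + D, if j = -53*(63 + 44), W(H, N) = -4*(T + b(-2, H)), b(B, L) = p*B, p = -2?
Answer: -5473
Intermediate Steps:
b(B, L) = -2*B
T = 1 (T = (½)*2 = 1)
W(H, N) = -20 (W(H, N) = -4*(1 - 2*(-2)) = -4*(1 + 4) = -4*5 = -20)
D = 198 (D = 18 - 9*(-20) = 18 + 180 = 198)
j = -5671 (j = -53*107 = -5671)
j + D = -5671 + 198 = -5473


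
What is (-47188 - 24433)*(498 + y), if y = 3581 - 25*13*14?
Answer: 33733491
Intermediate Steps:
y = -969 (y = 3581 - 325*14 = 3581 - 4550 = -969)
(-47188 - 24433)*(498 + y) = (-47188 - 24433)*(498 - 969) = -71621*(-471) = 33733491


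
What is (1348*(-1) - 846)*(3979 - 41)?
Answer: -8639972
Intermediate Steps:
(1348*(-1) - 846)*(3979 - 41) = (-1348 - 846)*3938 = -2194*3938 = -8639972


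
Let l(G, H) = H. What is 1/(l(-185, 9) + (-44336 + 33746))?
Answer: -1/10581 ≈ -9.4509e-5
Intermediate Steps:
1/(l(-185, 9) + (-44336 + 33746)) = 1/(9 + (-44336 + 33746)) = 1/(9 - 10590) = 1/(-10581) = -1/10581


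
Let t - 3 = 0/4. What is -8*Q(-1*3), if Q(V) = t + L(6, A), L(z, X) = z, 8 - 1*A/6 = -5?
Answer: -72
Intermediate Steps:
A = 78 (A = 48 - 6*(-5) = 48 + 30 = 78)
t = 3 (t = 3 + 0/4 = 3 + 0*(1/4) = 3 + 0 = 3)
Q(V) = 9 (Q(V) = 3 + 6 = 9)
-8*Q(-1*3) = -8*9 = -72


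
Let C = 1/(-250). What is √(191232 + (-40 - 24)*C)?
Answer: 4*√7470010/25 ≈ 437.30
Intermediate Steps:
C = -1/250 ≈ -0.0040000
√(191232 + (-40 - 24)*C) = √(191232 + (-40 - 24)*(-1/250)) = √(191232 - 64*(-1/250)) = √(191232 + 32/125) = √(23904032/125) = 4*√7470010/25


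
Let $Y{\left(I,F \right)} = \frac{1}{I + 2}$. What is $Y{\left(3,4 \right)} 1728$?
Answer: $\frac{1728}{5} \approx 345.6$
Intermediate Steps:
$Y{\left(I,F \right)} = \frac{1}{2 + I}$
$Y{\left(3,4 \right)} 1728 = \frac{1}{2 + 3} \cdot 1728 = \frac{1}{5} \cdot 1728 = \frac{1728}{5}$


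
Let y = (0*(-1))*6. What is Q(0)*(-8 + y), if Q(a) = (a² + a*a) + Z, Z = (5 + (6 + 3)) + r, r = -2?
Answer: -96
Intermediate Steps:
Z = 12 (Z = (5 + (6 + 3)) - 2 = (5 + 9) - 2 = 14 - 2 = 12)
y = 0 (y = 0*6 = 0)
Q(a) = 12 + 2*a² (Q(a) = (a² + a*a) + 12 = (a² + a²) + 12 = 2*a² + 12 = 12 + 2*a²)
Q(0)*(-8 + y) = (12 + 2*0²)*(-8 + 0) = (12 + 2*0)*(-8) = (12 + 0)*(-8) = 12*(-8) = -96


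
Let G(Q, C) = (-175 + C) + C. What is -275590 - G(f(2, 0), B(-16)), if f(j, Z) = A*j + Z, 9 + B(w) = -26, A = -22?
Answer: -275345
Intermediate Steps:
B(w) = -35 (B(w) = -9 - 26 = -35)
f(j, Z) = Z - 22*j (f(j, Z) = -22*j + Z = Z - 22*j)
G(Q, C) = -175 + 2*C
-275590 - G(f(2, 0), B(-16)) = -275590 - (-175 + 2*(-35)) = -275590 - (-175 - 70) = -275590 - 1*(-245) = -275590 + 245 = -275345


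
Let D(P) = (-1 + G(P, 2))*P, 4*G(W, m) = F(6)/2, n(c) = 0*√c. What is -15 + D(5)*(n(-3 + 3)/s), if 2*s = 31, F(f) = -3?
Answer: -15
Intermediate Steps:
n(c) = 0
G(W, m) = -3/8 (G(W, m) = (-3/2)/4 = (-3*½)/4 = (¼)*(-3/2) = -3/8)
s = 31/2 (s = (½)*31 = 31/2 ≈ 15.500)
D(P) = -11*P/8 (D(P) = (-1 - 3/8)*P = -11*P/8)
-15 + D(5)*(n(-3 + 3)/s) = -15 + (-11/8*5)*(0/(31/2)) = -15 - 0*2/31 = -15 - 55/8*0 = -15 + 0 = -15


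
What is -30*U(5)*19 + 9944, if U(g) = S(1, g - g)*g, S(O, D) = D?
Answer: 9944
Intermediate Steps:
U(g) = 0 (U(g) = (g - g)*g = 0*g = 0)
-30*U(5)*19 + 9944 = -30*0*19 + 9944 = 0*19 + 9944 = 0 + 9944 = 9944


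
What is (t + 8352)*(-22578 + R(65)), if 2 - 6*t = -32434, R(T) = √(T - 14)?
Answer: -310628124 + 13758*√51 ≈ -3.1053e+8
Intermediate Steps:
R(T) = √(-14 + T)
t = 5406 (t = ⅓ - ⅙*(-32434) = ⅓ + 16217/3 = 5406)
(t + 8352)*(-22578 + R(65)) = (5406 + 8352)*(-22578 + √(-14 + 65)) = 13758*(-22578 + √51) = -310628124 + 13758*√51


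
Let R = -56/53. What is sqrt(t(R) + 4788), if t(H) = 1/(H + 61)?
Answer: sqrt(5369669737)/1059 ≈ 69.196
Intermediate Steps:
R = -56/53 (R = -56*1/53 = -56/53 ≈ -1.0566)
t(H) = 1/(61 + H)
sqrt(t(R) + 4788) = sqrt(1/(61 - 56/53) + 4788) = sqrt(1/(3177/53) + 4788) = sqrt(53/3177 + 4788) = sqrt(15211529/3177) = sqrt(5369669737)/1059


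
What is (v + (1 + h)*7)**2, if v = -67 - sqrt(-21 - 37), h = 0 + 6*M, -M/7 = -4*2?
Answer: (2292 - I*sqrt(58))**2 ≈ 5.2532e+6 - 3.491e+4*I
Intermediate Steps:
M = 56 (M = -(-7)*4*2 = -(-7)*8 = -7*(-8) = 56)
h = 336 (h = 0 + 6*56 = 0 + 336 = 336)
v = -67 - I*sqrt(58) (v = -67 - sqrt(-58) = -67 - I*sqrt(58) ≈ -67.0 - 7.6158*I)
(v + (1 + h)*7)**2 = ((-67 - I*sqrt(58)) + (1 + 336)*7)**2 = ((-67 - I*sqrt(58)) + 337*7)**2 = ((-67 - I*sqrt(58)) + 2359)**2 = (2292 - I*sqrt(58))**2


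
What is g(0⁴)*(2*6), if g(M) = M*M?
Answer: 0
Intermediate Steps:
g(M) = M²
g(0⁴)*(2*6) = (0⁴)²*(2*6) = 0²*12 = 0*12 = 0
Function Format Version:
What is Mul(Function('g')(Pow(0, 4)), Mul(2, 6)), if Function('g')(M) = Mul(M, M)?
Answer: 0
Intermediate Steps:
Function('g')(M) = Pow(M, 2)
Mul(Function('g')(Pow(0, 4)), Mul(2, 6)) = Mul(Pow(Pow(0, 4), 2), Mul(2, 6)) = Mul(Pow(0, 2), 12) = Mul(0, 12) = 0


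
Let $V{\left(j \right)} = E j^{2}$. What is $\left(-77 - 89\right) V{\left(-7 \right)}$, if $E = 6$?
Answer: $-48804$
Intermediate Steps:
$V{\left(j \right)} = 6 j^{2}$
$\left(-77 - 89\right) V{\left(-7 \right)} = \left(-77 - 89\right) 6 \left(-7\right)^{2} = - 166 \cdot 6 \cdot 49 = \left(-166\right) 294 = -48804$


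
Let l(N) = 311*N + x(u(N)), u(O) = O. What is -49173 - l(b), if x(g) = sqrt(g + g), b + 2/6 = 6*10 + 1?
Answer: -204121/3 - 2*sqrt(273)/3 ≈ -68051.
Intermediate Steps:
b = 182/3 (b = -1/3 + (6*10 + 1) = -1/3 + (60 + 1) = -1/3 + 61 = 182/3 ≈ 60.667)
x(g) = sqrt(2)*sqrt(g) (x(g) = sqrt(2*g) = sqrt(2)*sqrt(g))
l(N) = 311*N + sqrt(2)*sqrt(N)
-49173 - l(b) = -49173 - (311*(182/3) + sqrt(2)*sqrt(182/3)) = -49173 - (56602/3 + sqrt(2)*(sqrt(546)/3)) = -49173 - (56602/3 + 2*sqrt(273)/3) = -49173 + (-56602/3 - 2*sqrt(273)/3) = -204121/3 - 2*sqrt(273)/3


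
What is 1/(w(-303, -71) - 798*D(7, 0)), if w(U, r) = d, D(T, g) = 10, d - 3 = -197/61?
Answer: -61/486794 ≈ -0.00012531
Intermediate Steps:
d = -14/61 (d = 3 - 197/61 = -14/61 ≈ -0.22951)
w(U, r) = -14/61
1/(w(-303, -71) - 798*D(7, 0)) = 1/(-14/61 - 798*10) = 1/(-14/61 - 7980) = 1/(-486794/61) = -61/486794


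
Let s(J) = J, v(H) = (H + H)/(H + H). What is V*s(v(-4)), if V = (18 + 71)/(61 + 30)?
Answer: 89/91 ≈ 0.97802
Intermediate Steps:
v(H) = 1 (v(H) = (2*H)/((2*H)) = (2*H)*(1/(2*H)) = 1)
V = 89/91 ≈ 0.97802
V*s(v(-4)) = (89/91)*1 = 89/91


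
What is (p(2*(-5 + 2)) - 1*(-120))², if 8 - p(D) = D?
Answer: 17956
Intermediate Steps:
p(D) = 8 - D
(p(2*(-5 + 2)) - 1*(-120))² = ((8 - 2*(-5 + 2)) - 1*(-120))² = ((8 - 2*(-3)) + 120)² = ((8 - 1*(-6)) + 120)² = ((8 + 6) + 120)² = (14 + 120)² = 134² = 17956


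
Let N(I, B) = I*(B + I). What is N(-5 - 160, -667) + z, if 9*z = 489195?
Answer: 191635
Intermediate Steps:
z = 54355 (z = (1/9)*489195 = 54355)
N(-5 - 160, -667) + z = (-5 - 160)*(-667 + (-5 - 160)) + 54355 = -165*(-667 - 165) + 54355 = -165*(-832) + 54355 = 137280 + 54355 = 191635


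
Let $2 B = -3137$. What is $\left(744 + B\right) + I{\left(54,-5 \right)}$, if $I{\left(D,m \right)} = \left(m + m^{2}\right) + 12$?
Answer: $- \frac{1585}{2} \approx -792.5$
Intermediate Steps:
$I{\left(D,m \right)} = 12 + m + m^{2}$
$B = - \frac{3137}{2}$ ($B = \frac{1}{2} \left(-3137\right) = - \frac{3137}{2} \approx -1568.5$)
$\left(744 + B\right) + I{\left(54,-5 \right)} = \left(744 - \frac{3137}{2}\right) + \left(12 - 5 + \left(-5\right)^{2}\right) = - \frac{1649}{2} + \left(12 - 5 + 25\right) = - \frac{1649}{2} + 32 = - \frac{1585}{2}$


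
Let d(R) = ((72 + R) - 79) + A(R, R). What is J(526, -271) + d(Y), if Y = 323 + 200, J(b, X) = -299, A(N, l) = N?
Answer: 740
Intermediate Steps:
Y = 523
d(R) = -7 + 2*R (d(R) = ((72 + R) - 79) + R = (-7 + R) + R = -7 + 2*R)
J(526, -271) + d(Y) = -299 + (-7 + 2*523) = -299 + (-7 + 1046) = -299 + 1039 = 740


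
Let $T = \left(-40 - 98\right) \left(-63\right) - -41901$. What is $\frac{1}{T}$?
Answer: $\frac{1}{50595} \approx 1.9765 \cdot 10^{-5}$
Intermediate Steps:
$T = 50595$ ($T = \left(-138\right) \left(-63\right) + 41901 = 8694 + 41901 = 50595$)
$\frac{1}{T} = \frac{1}{50595}$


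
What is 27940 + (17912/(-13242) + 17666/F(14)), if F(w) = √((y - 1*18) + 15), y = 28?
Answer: 1041875506/33105 ≈ 31472.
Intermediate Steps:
F(w) = 5 (F(w) = √((28 - 1*18) + 15) = √((28 - 18) + 15) = √(10 + 15) = √25 = 5)
27940 + (17912/(-13242) + 17666/F(14)) = 27940 + (17912/(-13242) + 17666/5) = 27940 + (17912*(-1/13242) + 17666*(⅕)) = 27940 + (-8956/6621 + 17666/5) = 27940 + 116921806/33105 = 1041875506/33105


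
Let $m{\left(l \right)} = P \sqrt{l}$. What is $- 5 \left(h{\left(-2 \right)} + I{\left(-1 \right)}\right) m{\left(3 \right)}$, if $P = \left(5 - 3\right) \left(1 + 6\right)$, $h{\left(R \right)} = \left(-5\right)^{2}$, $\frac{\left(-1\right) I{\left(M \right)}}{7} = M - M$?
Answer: $- 1750 \sqrt{3} \approx -3031.1$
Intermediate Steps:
$I{\left(M \right)} = 0$ ($I{\left(M \right)} = - 7 \left(M - M\right) = \left(-7\right) 0 = 0$)
$h{\left(R \right)} = 25$
$P = 14$ ($P = 2 \cdot 7 = 14$)
$m{\left(l \right)} = 14 \sqrt{l}$
$- 5 \left(h{\left(-2 \right)} + I{\left(-1 \right)}\right) m{\left(3 \right)} = - 5 \left(25 + 0\right) 14 \sqrt{3} = \left(-5\right) 25 \cdot 14 \sqrt{3} = - 125 \cdot 14 \sqrt{3} = - 1750 \sqrt{3}$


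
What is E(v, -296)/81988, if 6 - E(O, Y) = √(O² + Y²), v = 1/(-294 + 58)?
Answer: 3/40994 - √4879860737/19349168 ≈ -0.0035371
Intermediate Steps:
v = -1/236 (v = 1/(-236) = -1/236 ≈ -0.0042373)
E(O, Y) = 6 - √(O² + Y²)
E(v, -296)/81988 = (6 - √((-1/236)² + (-296)²))/81988 = (6 - √(1/55696 + 87616))*(1/81988) = (6 - √(4879860737/55696))*(1/81988) = (6 - √4879860737/236)*(1/81988) = 3/40994 - √4879860737/19349168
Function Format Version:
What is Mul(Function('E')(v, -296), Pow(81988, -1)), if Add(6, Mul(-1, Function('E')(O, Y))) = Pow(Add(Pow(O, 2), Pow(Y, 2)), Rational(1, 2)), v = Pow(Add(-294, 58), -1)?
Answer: Add(Rational(3, 40994), Mul(Rational(-1, 19349168), Pow(4879860737, Rational(1, 2)))) ≈ -0.0035371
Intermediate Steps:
v = Rational(-1, 236) (v = Pow(-236, -1) = Rational(-1, 236) ≈ -0.0042373)
Function('E')(O, Y) = Add(6, Mul(-1, Pow(Add(Pow(O, 2), Pow(Y, 2)), Rational(1, 2))))
Mul(Function('E')(v, -296), Pow(81988, -1)) = Mul(Add(6, Mul(-1, Pow(Add(Pow(Rational(-1, 236), 2), Pow(-296, 2)), Rational(1, 2)))), Pow(81988, -1)) = Mul(Add(6, Mul(-1, Pow(Add(Rational(1, 55696), 87616), Rational(1, 2)))), Rational(1, 81988)) = Mul(Add(6, Mul(-1, Pow(Rational(4879860737, 55696), Rational(1, 2)))), Rational(1, 81988)) = Mul(Add(6, Mul(-1, Mul(Rational(1, 236), Pow(4879860737, Rational(1, 2))))), Rational(1, 81988)) = Mul(Add(6, Mul(Rational(-1, 236), Pow(4879860737, Rational(1, 2)))), Rational(1, 81988)) = Add(Rational(3, 40994), Mul(Rational(-1, 19349168), Pow(4879860737, Rational(1, 2))))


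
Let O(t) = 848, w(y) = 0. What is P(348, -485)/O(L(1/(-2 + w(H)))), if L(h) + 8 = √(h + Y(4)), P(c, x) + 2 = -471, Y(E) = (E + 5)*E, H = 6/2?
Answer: -473/848 ≈ -0.55778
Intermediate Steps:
H = 3 (H = 6*(½) = 3)
Y(E) = E*(5 + E) (Y(E) = (5 + E)*E = E*(5 + E))
P(c, x) = -473 (P(c, x) = -2 - 471 = -473)
L(h) = -8 + √(36 + h) (L(h) = -8 + √(h + 4*(5 + 4)) = -8 + √(h + 4*9) = -8 + √(h + 36) = -8 + √(36 + h))
P(348, -485)/O(L(1/(-2 + w(H)))) = -473/848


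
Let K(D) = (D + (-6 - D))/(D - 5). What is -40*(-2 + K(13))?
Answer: 110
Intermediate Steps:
K(D) = -6/(-5 + D)
-40*(-2 + K(13)) = -40*(-2 - 6/(-5 + 13)) = -40*(-2 - 6/8) = -40*(-2 - 6*1/8) = -40*(-2 - 3/4) = -40*(-11/4) = 110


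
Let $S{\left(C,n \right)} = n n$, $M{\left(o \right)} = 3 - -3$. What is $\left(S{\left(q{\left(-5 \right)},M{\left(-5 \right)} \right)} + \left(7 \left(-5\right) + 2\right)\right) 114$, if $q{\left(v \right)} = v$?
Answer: $342$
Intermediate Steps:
$M{\left(o \right)} = 6$ ($M{\left(o \right)} = 3 + 3 = 6$)
$S{\left(C,n \right)} = n^{2}$
$\left(S{\left(q{\left(-5 \right)},M{\left(-5 \right)} \right)} + \left(7 \left(-5\right) + 2\right)\right) 114 = \left(6^{2} + \left(7 \left(-5\right) + 2\right)\right) 114 = \left(36 + \left(-35 + 2\right)\right) 114 = \left(36 - 33\right) 114 = 3 \cdot 114 = 342$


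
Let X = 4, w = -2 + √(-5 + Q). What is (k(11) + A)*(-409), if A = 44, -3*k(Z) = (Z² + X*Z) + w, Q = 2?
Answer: 12679/3 + 409*I*√3/3 ≈ 4226.3 + 236.14*I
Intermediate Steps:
w = -2 + I*√3 (w = -2 + √(-5 + 2) = -2 + √(-3) = -2 + I*√3 ≈ -2.0 + 1.732*I)
k(Z) = ⅔ - 4*Z/3 - Z²/3 - I*√3/3 (k(Z) = -((Z² + 4*Z) + (-2 + I*√3))/3 = -(-2 + Z² + 4*Z + I*√3)/3 = ⅔ - 4*Z/3 - Z²/3 - I*√3/3)
(k(11) + A)*(-409) = ((⅔ - 4/3*11 - ⅓*11² - I*√3/3) + 44)*(-409) = ((⅔ - 44/3 - ⅓*121 - I*√3/3) + 44)*(-409) = ((⅔ - 44/3 - 121/3 - I*√3/3) + 44)*(-409) = ((-163/3 - I*√3/3) + 44)*(-409) = (-31/3 - I*√3/3)*(-409) = 12679/3 + 409*I*√3/3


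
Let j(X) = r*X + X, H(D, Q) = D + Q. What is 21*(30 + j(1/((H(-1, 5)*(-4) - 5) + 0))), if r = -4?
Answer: 633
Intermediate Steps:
j(X) = -3*X (j(X) = -4*X + X = -3*X)
21*(30 + j(1/((H(-1, 5)*(-4) - 5) + 0))) = 21*(30 - 3/(((-1 + 5)*(-4) - 5) + 0)) = 21*(30 - 3/((4*(-4) - 5) + 0)) = 21*(30 - 3/((-16 - 5) + 0)) = 21*(30 - 3/(-21 + 0)) = 21*(30 - 3/(-21)) = 21*(30 - 3*(-1/21)) = 21*(30 + ⅐) = 21*(211/7) = 633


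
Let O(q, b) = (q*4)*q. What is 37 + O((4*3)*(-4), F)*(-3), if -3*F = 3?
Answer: -27611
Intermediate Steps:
F = -1 (F = -⅓*3 = -1)
O(q, b) = 4*q² (O(q, b) = (4*q)*q = 4*q²)
37 + O((4*3)*(-4), F)*(-3) = 37 + (4*((4*3)*(-4))²)*(-3) = 37 + (4*(12*(-4))²)*(-3) = 37 + (4*(-48)²)*(-3) = 37 + (4*2304)*(-3) = 37 + 9216*(-3) = 37 - 27648 = -27611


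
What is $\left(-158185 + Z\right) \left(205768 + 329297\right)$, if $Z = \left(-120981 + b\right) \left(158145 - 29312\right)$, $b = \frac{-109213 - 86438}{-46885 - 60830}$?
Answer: $- \frac{59887150228506076977}{7181} \approx -8.3397 \cdot 10^{15}$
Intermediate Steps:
$b = \frac{65217}{35905}$ ($b = - \frac{195651}{-107715} = \left(-195651\right) \left(- \frac{1}{107715}\right) = \frac{65217}{35905} \approx 1.8164$)
$Z = - \frac{559619321334804}{35905}$ ($Z = \left(-120981 + \frac{65217}{35905}\right) \left(158145 - 29312\right) = \left(- \frac{4343757588}{35905}\right) 128833 = - \frac{559619321334804}{35905} \approx -1.5586 \cdot 10^{10}$)
$\left(-158185 + Z\right) \left(205768 + 329297\right) = \left(-158185 - \frac{559619321334804}{35905}\right) \left(205768 + 329297\right) = \left(- \frac{559625000967229}{35905}\right) 535065 = - \frac{59887150228506076977}{7181}$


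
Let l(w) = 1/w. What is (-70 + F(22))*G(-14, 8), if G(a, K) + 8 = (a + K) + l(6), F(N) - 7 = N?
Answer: 3403/6 ≈ 567.17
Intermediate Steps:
F(N) = 7 + N
G(a, K) = -47/6 + K + a (G(a, K) = -8 + ((a + K) + 1/6) = -8 + ((K + a) + ⅙) = -8 + (⅙ + K + a) = -47/6 + K + a)
(-70 + F(22))*G(-14, 8) = (-70 + (7 + 22))*(-47/6 + 8 - 14) = (-70 + 29)*(-83/6) = -41*(-83/6) = 3403/6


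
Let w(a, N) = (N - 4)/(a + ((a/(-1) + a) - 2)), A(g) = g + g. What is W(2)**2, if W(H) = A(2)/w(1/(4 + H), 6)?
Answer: 121/9 ≈ 13.444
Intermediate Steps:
A(g) = 2*g
w(a, N) = (-4 + N)/(-2 + a) (w(a, N) = (-4 + N)/(a + ((a*(-1) + a) - 2)) = (-4 + N)/(a + ((-a + a) - 2)) = (-4 + N)/(a + (0 - 2)) = (-4 + N)/(a - 2) = (-4 + N)/(-2 + a))
W(H) = -4 + 2/(4 + H) (W(H) = (2*2)/(((-4 + 6)/(-2 + 1/(4 + H)))) = 4/((2/(-2 + 1/(4 + H)))) = 4*(-1 + 1/(2*(4 + H))) = -4 + 2/(4 + H))
W(2)**2 = (2*(-7 - 2*2)/(4 + 2))**2 = (2*(-7 - 4)/6)**2 = (2*(1/6)*(-11))**2 = (-11/3)**2 = 121/9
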